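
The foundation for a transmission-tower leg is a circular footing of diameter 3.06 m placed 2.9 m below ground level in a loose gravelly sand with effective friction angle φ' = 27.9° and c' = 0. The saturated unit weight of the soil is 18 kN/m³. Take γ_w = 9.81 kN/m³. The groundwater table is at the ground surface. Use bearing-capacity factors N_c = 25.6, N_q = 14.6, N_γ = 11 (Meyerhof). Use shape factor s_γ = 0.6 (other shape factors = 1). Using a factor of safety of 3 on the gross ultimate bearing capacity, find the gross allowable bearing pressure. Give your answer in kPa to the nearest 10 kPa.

Water table at ground surface, so effective unit weight γ' = 18 − 9.81 = 8.19 kN/m³ is used throughout; overburden q = 8.19 × 2.9 = 23.751 kPa; the same γ' applies in the ½γBN_γ term.
Surcharge term q·N_q = 23.751 × 14.6 = 346.76 kPa; self-weight term 0.5·γ·B·N_γ·s_γ = 0.5 × 8.19 × 3.06 × 11 × 0.6 = 82.703 kPa.
q_ult = 346.76 + 82.703 = 429.47 kPa.
q_all = 429.47 / 3 = 143.16 kPa.

q_all ≈ 140 kPa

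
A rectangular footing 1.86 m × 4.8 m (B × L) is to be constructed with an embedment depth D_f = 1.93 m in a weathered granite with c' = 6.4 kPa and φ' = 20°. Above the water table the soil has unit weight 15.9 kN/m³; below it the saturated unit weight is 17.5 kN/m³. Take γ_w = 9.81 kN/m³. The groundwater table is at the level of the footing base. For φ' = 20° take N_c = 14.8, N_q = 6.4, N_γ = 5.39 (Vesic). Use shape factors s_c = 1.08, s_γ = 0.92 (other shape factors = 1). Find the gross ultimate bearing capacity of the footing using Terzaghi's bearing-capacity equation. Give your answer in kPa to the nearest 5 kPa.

q_ult ≈ 335 kPa

Effective surcharge at the founding depth q = γ·D_f = 15.9 × 1.93 = 30.687 kPa.
The water table coincides with the base, so in the self-weight term γ → γ' = 7.69 kN/m³.
q_ult = c·N_c·s_c + q·N_q + 0.5·γ·B·N_γ·s_γ
     = 6.4 × 14.8 × 1.08 + 30.687 × 6.4 + 0.5 × 7.69 × 1.86 × 5.39 × 0.92
     = 102.3 + 196.4 + 35.464 = 334.16 kPa.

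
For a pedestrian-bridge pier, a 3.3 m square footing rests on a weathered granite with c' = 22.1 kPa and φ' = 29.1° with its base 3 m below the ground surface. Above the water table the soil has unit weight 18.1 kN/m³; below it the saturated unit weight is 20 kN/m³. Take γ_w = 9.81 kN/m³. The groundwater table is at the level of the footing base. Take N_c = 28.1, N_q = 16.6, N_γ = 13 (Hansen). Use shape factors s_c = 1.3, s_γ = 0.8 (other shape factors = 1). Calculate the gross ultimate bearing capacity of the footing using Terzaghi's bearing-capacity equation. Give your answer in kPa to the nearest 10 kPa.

q_ult ≈ 1880 kPa

Effective surcharge at the founding depth q = γ·D_f = 18.1 × 3 = 54.3 kPa.
The water table coincides with the base, so in the self-weight term γ → γ' = 10.19 kN/m³.
q_ult = c·N_c·s_c + q·N_q + 0.5·γ·B·N_γ·s_γ
     = 22.1 × 28.1 × 1.3 + 54.3 × 16.6 + 0.5 × 10.19 × 3.3 × 13 × 0.8
     = 807.31 + 901.38 + 174.86 = 1883.6 kPa.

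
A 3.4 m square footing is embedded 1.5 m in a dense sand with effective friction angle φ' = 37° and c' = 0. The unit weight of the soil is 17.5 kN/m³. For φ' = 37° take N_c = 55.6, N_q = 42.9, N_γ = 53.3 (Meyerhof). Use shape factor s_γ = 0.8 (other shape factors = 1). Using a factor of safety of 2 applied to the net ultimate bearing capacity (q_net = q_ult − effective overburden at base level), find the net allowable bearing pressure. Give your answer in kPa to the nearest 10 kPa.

Overburden at base level: q = 17.5 × 1.5 = 26.25 kPa.
Surcharge term q·N_q = 26.25 × 42.9 = 1126.1 kPa; self-weight term 0.5·γ·B·N_γ·s_γ = 0.5 × 17.5 × 3.4 × 53.3 × 0.8 = 1268.5 kPa.
q_ult = 1126.1 + 1268.5 = 2394.7 kPa.
Net ultimate: q_net = 2394.7 − 26.25 = 2368.4 kPa.
q_all(net) = 2368.4 / 2 = 1184.2 kPa.

q_all(net) ≈ 1180 kPa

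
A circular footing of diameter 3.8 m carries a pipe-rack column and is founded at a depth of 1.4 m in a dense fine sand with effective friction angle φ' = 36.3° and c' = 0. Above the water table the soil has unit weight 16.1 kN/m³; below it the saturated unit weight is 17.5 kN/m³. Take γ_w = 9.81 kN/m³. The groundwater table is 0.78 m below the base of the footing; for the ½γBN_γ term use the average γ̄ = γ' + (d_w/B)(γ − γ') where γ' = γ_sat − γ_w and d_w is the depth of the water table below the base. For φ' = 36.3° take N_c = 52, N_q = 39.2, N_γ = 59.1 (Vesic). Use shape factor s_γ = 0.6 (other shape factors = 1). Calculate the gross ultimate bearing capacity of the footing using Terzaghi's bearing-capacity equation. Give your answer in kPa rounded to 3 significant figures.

Effective surcharge at the founding depth q = γ·D_f = 16.1 × 1.4 = 22.54 kPa.
With d_w = 0.78 m < B, γ̄ = 7.69 + (0.78/3.8) × (16.1 − 7.69) = 9.4163 kN/m³.
q_ult = q·N_q + 0.5·γ·B·N_γ·s_γ
     = 22.54 × 39.2 + 0.5 × 9.4163 × 3.8 × 59.1 × 0.6
     = 883.57 + 634.41 = 1518 kPa.

q_ult ≈ 1520 kPa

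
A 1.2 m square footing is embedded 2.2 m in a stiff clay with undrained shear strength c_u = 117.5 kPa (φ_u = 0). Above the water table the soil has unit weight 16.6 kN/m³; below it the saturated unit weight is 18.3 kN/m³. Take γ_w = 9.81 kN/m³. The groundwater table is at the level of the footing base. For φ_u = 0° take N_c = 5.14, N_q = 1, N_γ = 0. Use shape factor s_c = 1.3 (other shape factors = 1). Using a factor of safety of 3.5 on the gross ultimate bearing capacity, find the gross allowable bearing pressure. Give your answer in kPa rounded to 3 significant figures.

Effective surcharge at the founding depth q = γ·D_f = 16.6 × 2.2 = 36.52 kPa.
q_ult = c·N_c·s_c + q·N_q
     = 117.5 × 5.14 × 1.3 + 36.52 × 1
     = 785.13 + 36.52 = 821.65 kPa.
q_all = 821.65 / 3.5 = 234.76 kPa.

q_all ≈ 235 kPa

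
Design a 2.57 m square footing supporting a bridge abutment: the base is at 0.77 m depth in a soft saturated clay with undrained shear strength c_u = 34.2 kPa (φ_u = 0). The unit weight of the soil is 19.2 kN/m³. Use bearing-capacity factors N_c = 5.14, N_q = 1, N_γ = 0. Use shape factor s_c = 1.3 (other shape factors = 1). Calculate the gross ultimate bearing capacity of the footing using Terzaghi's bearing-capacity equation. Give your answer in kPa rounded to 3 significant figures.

q_ult ≈ 243 kPa

q = γ·D_f = 19.2 × 0.77 = 14.784 kPa.
c·N_c·s_c = 34.2 × 5.14 × 1.3 = 228.52 kPa
q·N_q = 14.784 × 1 = 14.784 kPa
q_ult = 228.52 + 14.784 = 243.31 kPa.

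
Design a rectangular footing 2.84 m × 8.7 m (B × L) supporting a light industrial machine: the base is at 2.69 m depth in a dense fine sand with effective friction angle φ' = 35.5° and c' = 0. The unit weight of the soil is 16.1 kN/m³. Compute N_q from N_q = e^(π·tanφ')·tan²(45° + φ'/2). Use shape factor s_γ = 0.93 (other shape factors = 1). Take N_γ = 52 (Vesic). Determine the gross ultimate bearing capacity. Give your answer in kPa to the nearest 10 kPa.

q_ult ≈ 2640 kPa

tan35.5° = 0.7133, so N_q = e^(π×0.7133)·tan²(62.75°) = 9.402 × 3.77 = 35.44.
q = γ·D_f = 16.1 × 2.69 = 43.309 kPa.
q·N_q = 43.309 × 35.443 = 1535 kPa
0.5·γ·B·N_γ·s_γ = 0.5 × 16.1 × 2.84 × 52 × 0.93 = 1105.6 kPa
q_ult = 1535 + 1105.6 = 2640.6 kPa.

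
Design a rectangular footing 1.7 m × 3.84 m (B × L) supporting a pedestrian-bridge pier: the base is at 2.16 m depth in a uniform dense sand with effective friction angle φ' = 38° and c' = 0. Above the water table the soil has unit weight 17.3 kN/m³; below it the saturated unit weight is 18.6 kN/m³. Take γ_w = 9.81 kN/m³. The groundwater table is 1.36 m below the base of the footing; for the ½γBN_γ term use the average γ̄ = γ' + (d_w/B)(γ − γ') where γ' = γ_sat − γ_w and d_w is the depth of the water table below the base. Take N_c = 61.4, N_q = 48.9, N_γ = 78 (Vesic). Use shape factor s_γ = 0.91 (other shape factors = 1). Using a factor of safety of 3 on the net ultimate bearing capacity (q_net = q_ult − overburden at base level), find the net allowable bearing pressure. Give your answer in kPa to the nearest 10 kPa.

q = γ·D_f = 17.3 × 2.16 = 37.368 kPa.
γ' = 8.79 kN/m³; averaging over the depth B below the base, γ̄ = γ' + (d_w/B)(γ − γ') = 15.598 kN/m³.
q·N_q = 37.368 × 48.9 = 1827.3 kPa
0.5·γ·B·N_γ·s_γ = 0.5 × 15.598 × 1.7 × 78 × 0.91 = 941.07 kPa
q_ult = 1827.3 + 941.07 = 2768.4 kPa.
q_net = 2768.4 − 37.368 = 2731 kPa.
q_all(net) = 2731 / 3 = 910.33 kPa.

q_all(net) ≈ 910 kPa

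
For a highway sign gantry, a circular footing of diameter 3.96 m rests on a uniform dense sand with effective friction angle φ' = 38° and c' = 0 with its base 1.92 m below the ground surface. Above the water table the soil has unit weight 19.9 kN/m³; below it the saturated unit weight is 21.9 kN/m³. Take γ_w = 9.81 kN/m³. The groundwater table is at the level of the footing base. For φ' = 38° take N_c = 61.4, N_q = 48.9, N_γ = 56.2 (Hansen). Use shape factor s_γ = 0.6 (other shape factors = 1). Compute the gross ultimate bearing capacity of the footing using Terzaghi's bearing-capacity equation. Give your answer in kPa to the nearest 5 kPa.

q_ult ≈ 2675 kPa

Effective surcharge at the founding depth q = γ·D_f = 19.9 × 1.92 = 38.208 kPa.
The water table coincides with the base, so in the self-weight term γ → γ' = 12.09 kN/m³.
q_ult = q·N_q + 0.5·γ·B·N_γ·s_γ
     = 38.208 × 48.9 + 0.5 × 12.09 × 3.96 × 56.2 × 0.6
     = 1868.4 + 807.2 = 2675.6 kPa.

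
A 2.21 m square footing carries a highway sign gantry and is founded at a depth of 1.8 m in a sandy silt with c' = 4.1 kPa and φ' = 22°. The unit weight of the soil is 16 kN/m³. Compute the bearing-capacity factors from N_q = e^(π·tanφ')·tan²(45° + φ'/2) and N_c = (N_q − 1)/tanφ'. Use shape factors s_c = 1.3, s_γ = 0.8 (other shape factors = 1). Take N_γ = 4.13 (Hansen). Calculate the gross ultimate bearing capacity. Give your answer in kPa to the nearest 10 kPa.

tan22° = 0.404, so N_q = e^(π×0.404)·tan²(56°) = 3.558 × 2.198 = 7.82.
N_c = (7.82 − 1)/tan22° = 16.88.
Overburden at base level: q = 16 × 1.8 = 28.8 kPa.
Cohesion term c·N_c·s_c = 4.1 × 16.883 × 1.3 = 89.986 kPa; surcharge term q·N_q = 28.8 × 7.8211 = 225.25 kPa; self-weight term 0.5·γ·B·N_γ·s_γ = 0.5 × 16 × 2.21 × 4.13 × 0.8 = 58.415 kPa.
q_ult = 89.986 + 225.25 + 58.415 = 373.65 kPa.

q_ult ≈ 370 kPa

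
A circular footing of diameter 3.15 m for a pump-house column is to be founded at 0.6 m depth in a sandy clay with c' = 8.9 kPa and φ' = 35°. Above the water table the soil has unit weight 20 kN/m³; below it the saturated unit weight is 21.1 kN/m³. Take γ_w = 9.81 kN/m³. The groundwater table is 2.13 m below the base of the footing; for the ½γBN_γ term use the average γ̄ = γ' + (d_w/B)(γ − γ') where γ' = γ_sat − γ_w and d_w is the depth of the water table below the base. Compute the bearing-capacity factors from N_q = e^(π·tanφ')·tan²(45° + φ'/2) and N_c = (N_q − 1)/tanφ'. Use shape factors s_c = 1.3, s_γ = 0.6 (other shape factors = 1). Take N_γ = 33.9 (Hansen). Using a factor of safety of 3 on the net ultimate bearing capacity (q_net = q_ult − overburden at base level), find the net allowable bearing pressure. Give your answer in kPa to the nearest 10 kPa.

q_all(net) ≈ 490 kPa

N_q = e^(π·tan35°)·tan²(62.5°) = 33.3; N_c = (N_q − 1)/tanφ' = 46.12.
Overburden at base level: q = 20 × 0.6 = 12 kPa.
The water table is 2.13 m below the base (< B = 3.15 m), so the ½γBN_γ term uses γ̄ = γ' + (d_w/B)(γ − γ') = 11.29 + (2.13/3.15)(20 − 11.29) = 17.18 kN/m³.
Cohesion term c·N_c·s_c = 8.9 × 46.124 × 1.3 = 533.65 kPa; surcharge term q·N_q = 12 × 33.296 = 399.55 kPa; self-weight term 0.5·γ·B·N_γ·s_γ = 0.5 × 17.18 × 3.15 × 33.9 × 0.6 = 550.36 kPa.
q_ult = 533.65 + 399.55 + 550.36 = 1483.6 kPa.
q_net = 1483.6 − 12 = 1471.6 kPa.
q_all(net) = 1471.6 / 3 = 490.52 kPa.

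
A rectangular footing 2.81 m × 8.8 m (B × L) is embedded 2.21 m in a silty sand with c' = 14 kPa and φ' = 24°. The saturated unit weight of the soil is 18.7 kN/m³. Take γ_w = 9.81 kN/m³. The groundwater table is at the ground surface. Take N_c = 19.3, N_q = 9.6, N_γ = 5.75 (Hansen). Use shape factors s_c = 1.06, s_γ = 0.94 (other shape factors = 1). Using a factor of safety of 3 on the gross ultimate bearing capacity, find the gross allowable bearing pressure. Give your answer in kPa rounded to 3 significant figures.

γ' = 18.7 − 9.81 = 8.89 kN/m³ (submerged throughout). q = 8.89 × 2.21 = 19.647 kPa; the same γ' applies in the ½γBN_γ term.
c·N_c·s_c = 14 × 19.3 × 1.06 = 286.41 kPa
q·N_q = 19.647 × 9.6 = 188.61 kPa
0.5·γ·B·N_γ·s_γ = 0.5 × 8.89 × 2.81 × 5.75 × 0.94 = 67.511 kPa
q_ult = 286.41 + 188.61 + 67.511 = 542.53 kPa.
q_all = 542.53 / 3 = 180.84 kPa.

q_all ≈ 181 kPa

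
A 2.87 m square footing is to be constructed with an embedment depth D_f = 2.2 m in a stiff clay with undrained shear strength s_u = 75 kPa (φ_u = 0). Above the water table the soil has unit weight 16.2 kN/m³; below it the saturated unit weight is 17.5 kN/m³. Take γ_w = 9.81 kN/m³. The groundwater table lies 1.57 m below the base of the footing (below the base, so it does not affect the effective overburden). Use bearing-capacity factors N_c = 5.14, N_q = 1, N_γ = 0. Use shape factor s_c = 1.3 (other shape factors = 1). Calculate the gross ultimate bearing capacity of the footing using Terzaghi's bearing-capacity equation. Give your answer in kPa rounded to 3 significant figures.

q_ult ≈ 537 kPa

Overburden at base level: q = 16.2 × 2.2 = 35.64 kPa.
Cohesion term c·N_c·s_c = 75 × 5.14 × 1.3 = 501.15 kPa; surcharge term q·N_q = 35.64 × 1 = 35.64 kPa.
q_ult = 501.15 + 35.64 = 536.79 kPa.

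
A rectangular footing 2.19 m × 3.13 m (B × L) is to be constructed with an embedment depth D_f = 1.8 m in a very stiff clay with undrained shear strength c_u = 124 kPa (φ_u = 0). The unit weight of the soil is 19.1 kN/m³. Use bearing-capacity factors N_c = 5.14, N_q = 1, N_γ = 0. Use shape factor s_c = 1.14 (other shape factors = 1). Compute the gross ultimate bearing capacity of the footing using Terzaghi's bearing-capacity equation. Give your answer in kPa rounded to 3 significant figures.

Effective surcharge at the founding depth q = γ·D_f = 19.1 × 1.8 = 34.38 kPa.
q_ult = c·N_c·s_c + q·N_q
     = 124 × 5.14 × 1.14 + 34.38 × 1
     = 726.59 + 34.38 = 760.97 kPa.

q_ult ≈ 761 kPa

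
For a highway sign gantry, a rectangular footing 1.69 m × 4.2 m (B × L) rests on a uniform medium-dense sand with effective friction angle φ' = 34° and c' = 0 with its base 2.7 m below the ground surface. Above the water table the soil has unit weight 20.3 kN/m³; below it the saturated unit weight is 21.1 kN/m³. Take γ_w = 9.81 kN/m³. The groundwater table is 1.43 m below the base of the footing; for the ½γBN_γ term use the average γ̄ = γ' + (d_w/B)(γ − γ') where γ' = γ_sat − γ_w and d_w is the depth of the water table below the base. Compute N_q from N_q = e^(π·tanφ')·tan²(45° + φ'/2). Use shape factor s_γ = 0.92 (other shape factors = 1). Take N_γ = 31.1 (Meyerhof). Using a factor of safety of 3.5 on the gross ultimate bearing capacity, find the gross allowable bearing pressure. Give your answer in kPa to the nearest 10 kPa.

N_q = e^(π·tan34°)·tan²(62°) = 29.44.
Effective surcharge at the founding depth q = γ·D_f = 20.3 × 2.7 = 54.81 kPa.
With d_w = 1.43 m < B, γ̄ = 11.29 + (1.43/1.69) × (20.3 − 11.29) = 18.914 kN/m³.
q_ult = q·N_q + 0.5·γ·B·N_γ·s_γ
     = 54.81 × 29.44 + 0.5 × 18.914 × 1.69 × 31.1 × 0.92
     = 1613.6 + 457.28 = 2070.9 kPa.
q_all = 2070.9 / 3.5 = 591.68 kPa.

q_all ≈ 590 kPa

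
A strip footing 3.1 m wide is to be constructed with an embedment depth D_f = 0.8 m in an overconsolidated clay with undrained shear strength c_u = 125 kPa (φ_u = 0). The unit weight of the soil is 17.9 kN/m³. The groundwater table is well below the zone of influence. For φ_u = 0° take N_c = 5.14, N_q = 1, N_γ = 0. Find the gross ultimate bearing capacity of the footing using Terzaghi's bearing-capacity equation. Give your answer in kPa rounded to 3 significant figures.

q_ult ≈ 657 kPa

q = γ·D_f = 17.9 × 0.8 = 14.32 kPa.
c·N_c = 125 × 5.14 = 642.5 kPa
q·N_q = 14.32 × 1 = 14.32 kPa
q_ult = 642.5 + 14.32 = 656.82 kPa.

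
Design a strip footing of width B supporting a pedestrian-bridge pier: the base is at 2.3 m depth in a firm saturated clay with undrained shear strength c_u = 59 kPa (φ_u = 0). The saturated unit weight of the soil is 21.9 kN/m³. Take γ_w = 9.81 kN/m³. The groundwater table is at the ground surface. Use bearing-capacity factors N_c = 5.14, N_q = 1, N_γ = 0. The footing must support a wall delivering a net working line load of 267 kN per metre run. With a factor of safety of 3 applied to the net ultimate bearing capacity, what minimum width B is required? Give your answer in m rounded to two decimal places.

With the water table at the surface the whole profile is submerged: γ' = 21.9 − 9.81 = 12.09 kN/m³, so q = γ'·D_f = 27.807 kPa.
q_ult = c·N_c + q·N_q
     = 59 × 5.14 + 27.807 × 1
     = 303.26 + 27.807 = 331.07 kPa.
For φ = 0 the ½γBN_γ term vanishes, so q_ult is independent of B. q_net = 331.07 − 27.807 = 303.26 kPa; q_all(net) = 303.26/3 = 101.09 kPa.
Required width B = w / q_all(net) = 267 / 101.09 = 2.641 m.

B = 2.64 m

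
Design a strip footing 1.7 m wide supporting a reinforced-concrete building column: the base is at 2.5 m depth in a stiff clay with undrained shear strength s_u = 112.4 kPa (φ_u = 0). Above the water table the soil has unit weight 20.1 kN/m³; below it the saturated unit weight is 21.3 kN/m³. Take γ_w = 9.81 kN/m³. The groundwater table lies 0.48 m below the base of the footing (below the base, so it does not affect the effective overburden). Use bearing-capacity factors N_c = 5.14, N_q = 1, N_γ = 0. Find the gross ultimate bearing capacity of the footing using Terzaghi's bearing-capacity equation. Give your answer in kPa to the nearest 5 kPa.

q_ult ≈ 630 kPa

Overburden at base level: q = 20.1 × 2.5 = 50.25 kPa.
Cohesion term c·N_c = 112.4 × 5.14 = 577.74 kPa; surcharge term q·N_q = 50.25 × 1 = 50.25 kPa.
q_ult = 577.74 + 50.25 = 627.99 kPa.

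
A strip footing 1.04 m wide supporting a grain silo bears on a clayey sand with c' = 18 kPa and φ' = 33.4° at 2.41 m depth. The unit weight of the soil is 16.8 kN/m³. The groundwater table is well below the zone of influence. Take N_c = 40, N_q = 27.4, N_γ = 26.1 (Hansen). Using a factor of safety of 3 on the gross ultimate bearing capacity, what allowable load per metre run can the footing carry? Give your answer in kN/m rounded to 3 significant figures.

≈ 713 kN/m

Overburden at base level: q = 16.8 × 2.41 = 40.488 kPa.
Cohesion term c·N_c = 18 × 40 = 720 kPa; surcharge term q·N_q = 40.488 × 27.4 = 1109.4 kPa; self-weight term 0.5·γ·B·N_γ = 0.5 × 16.8 × 1.04 × 26.1 = 228.01 kPa.
q_ult = 720 + 1109.4 + 228.01 = 2057.4 kPa.
Gross allowable pressure q_all = 2057.4 / 3 = 685.79 kPa.
Allowable wall load = q_all × B = 685.79 × 1.04 = 713.23 kN per metre run.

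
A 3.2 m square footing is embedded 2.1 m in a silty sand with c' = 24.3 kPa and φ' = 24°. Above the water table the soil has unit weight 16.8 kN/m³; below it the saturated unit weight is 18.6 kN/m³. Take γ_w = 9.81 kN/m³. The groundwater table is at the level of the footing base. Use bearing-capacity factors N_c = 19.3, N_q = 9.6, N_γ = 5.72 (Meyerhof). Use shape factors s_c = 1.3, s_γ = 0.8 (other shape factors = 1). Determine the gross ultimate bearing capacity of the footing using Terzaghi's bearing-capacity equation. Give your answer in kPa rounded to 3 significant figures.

q_ult ≈ 1010 kPa

Effective surcharge at the founding depth q = γ·D_f = 16.8 × 2.1 = 35.28 kPa.
The water table coincides with the base, so in the self-weight term γ → γ' = 8.79 kN/m³.
q_ult = c·N_c·s_c + q·N_q + 0.5·γ·B·N_γ·s_γ
     = 24.3 × 19.3 × 1.3 + 35.28 × 9.6 + 0.5 × 8.79 × 3.2 × 5.72 × 0.8
     = 609.69 + 338.69 + 64.357 = 1012.7 kPa.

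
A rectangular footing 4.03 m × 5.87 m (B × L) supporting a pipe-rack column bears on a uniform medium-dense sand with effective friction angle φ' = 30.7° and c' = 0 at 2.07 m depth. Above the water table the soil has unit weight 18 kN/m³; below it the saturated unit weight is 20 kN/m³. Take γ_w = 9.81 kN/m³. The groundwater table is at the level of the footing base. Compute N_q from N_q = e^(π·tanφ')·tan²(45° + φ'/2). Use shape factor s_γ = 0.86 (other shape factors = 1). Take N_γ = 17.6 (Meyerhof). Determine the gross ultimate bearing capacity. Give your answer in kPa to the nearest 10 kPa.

tan30.7° = 0.5938, so N_q = e^(π×0.5938)·tan²(60.35°) = 6.458 × 3.086 = 19.93.
Effective surcharge at the founding depth q = γ·D_f = 18 × 2.07 = 37.26 kPa.
The water table coincides with the base, so in the self-weight term γ → γ' = 10.19 kN/m³.
q_ult = q·N_q + 0.5·γ·B·N_γ·s_γ
     = 37.26 × 19.931 + 0.5 × 10.19 × 4.03 × 17.6 × 0.86
     = 742.62 + 310.79 = 1053.4 kPa.

q_ult ≈ 1050 kPa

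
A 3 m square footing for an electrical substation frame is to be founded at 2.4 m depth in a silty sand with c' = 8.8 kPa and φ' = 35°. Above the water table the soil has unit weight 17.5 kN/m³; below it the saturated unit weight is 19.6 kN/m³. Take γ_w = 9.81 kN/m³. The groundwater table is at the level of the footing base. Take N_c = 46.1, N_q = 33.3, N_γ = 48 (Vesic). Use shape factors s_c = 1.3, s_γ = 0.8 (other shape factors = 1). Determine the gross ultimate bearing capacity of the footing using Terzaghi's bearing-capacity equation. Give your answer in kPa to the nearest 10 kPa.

q = γ·D_f = 17.5 × 2.4 = 42 kPa.
For the ½γBN_γ term take γ' = 19.6 − 9.81 = 9.79 kN/m³ (soil below base is submerged).
c·N_c·s_c = 8.8 × 46.1 × 1.3 = 527.38 kPa
q·N_q = 42 × 33.3 = 1398.6 kPa
0.5·γ·B·N_γ·s_γ = 0.5 × 9.79 × 3 × 48 × 0.8 = 563.9 kPa
q_ult = 527.38 + 1398.6 + 563.9 = 2489.9 kPa.

q_ult ≈ 2490 kPa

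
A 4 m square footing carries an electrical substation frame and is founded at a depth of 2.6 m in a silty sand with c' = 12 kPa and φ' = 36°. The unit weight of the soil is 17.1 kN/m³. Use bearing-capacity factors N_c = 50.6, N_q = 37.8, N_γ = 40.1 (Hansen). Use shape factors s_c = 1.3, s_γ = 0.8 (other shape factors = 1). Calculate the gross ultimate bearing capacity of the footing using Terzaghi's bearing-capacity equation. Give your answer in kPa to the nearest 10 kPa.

q_ult ≈ 3570 kPa

Overburden at base level: q = 17.1 × 2.6 = 44.46 kPa.
Cohesion term c·N_c·s_c = 12 × 50.6 × 1.3 = 789.36 kPa; surcharge term q·N_q = 44.46 × 37.8 = 1680.6 kPa; self-weight term 0.5·γ·B·N_γ·s_γ = 0.5 × 17.1 × 4 × 40.1 × 0.8 = 1097.1 kPa.
q_ult = 789.36 + 1680.6 + 1097.1 = 3567.1 kPa.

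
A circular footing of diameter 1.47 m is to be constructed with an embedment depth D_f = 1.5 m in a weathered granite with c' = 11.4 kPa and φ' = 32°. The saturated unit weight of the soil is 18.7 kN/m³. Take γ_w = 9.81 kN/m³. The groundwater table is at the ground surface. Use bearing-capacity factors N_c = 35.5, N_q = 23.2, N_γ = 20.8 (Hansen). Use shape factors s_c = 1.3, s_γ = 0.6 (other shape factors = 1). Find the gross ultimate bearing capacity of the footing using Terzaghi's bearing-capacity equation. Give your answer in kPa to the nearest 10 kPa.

q_ult ≈ 920 kPa

Water table at ground surface, so effective unit weight γ' = 18.7 − 9.81 = 8.89 kN/m³ is used throughout; overburden q = 8.89 × 1.5 = 13.335 kPa; the same γ' applies in the ½γBN_γ term.
Cohesion term c·N_c·s_c = 11.4 × 35.5 × 1.3 = 526.11 kPa; surcharge term q·N_q = 13.335 × 23.2 = 309.37 kPa; self-weight term 0.5·γ·B·N_γ·s_γ = 0.5 × 8.89 × 1.47 × 20.8 × 0.6 = 81.546 kPa.
q_ult = 526.11 + 309.37 + 81.546 = 917.03 kPa.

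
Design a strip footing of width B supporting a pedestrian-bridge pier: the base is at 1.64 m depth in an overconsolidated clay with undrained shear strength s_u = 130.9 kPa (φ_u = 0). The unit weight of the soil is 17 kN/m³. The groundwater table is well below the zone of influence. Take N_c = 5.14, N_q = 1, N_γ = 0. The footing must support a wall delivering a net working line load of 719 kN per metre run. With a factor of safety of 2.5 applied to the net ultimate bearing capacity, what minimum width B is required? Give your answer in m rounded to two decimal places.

B = 2.67 m

Effective surcharge at the founding depth q = γ·D_f = 17 × 1.64 = 27.88 kPa.
q_ult = c·N_c + q·N_q
     = 130.9 × 5.14 + 27.88 × 1
     = 672.83 + 27.88 = 700.71 kPa.
For φ = 0 the ½γBN_γ term vanishes, so q_ult is independent of B. q_net = 700.71 − 27.88 = 672.83 kPa; q_all(net) = 672.83/2.5 = 269.13 kPa.
Required width B = w / q_all(net) = 719 / 269.13 = 2.672 m.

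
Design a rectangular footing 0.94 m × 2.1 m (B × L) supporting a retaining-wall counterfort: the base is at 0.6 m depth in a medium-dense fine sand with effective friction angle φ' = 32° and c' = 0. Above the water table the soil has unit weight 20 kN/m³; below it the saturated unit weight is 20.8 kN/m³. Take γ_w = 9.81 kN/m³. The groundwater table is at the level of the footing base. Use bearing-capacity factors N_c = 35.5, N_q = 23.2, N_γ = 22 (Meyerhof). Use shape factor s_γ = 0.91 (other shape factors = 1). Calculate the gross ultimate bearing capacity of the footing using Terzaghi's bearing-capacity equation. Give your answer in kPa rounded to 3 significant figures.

q = γ·D_f = 20 × 0.6 = 12 kPa.
For the ½γBN_γ term take γ' = 20.8 − 9.81 = 10.99 kN/m³ (soil below base is submerged).
q·N_q = 12 × 23.2 = 278.4 kPa
0.5·γ·B·N_γ·s_γ = 0.5 × 10.99 × 0.94 × 22 × 0.91 = 103.41 kPa
q_ult = 278.4 + 103.41 = 381.81 kPa.

q_ult ≈ 382 kPa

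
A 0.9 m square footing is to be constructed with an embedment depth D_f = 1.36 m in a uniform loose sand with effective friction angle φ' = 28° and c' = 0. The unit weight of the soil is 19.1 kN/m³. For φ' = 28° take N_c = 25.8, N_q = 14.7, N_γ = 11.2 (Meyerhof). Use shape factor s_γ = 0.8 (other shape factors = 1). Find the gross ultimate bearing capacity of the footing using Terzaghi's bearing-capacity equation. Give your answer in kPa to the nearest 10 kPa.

q_ult ≈ 460 kPa

Effective surcharge at the founding depth q = γ·D_f = 19.1 × 1.36 = 25.976 kPa.
q_ult = q·N_q + 0.5·γ·B·N_γ·s_γ
     = 25.976 × 14.7 + 0.5 × 19.1 × 0.9 × 11.2 × 0.8
     = 381.85 + 77.011 = 458.86 kPa.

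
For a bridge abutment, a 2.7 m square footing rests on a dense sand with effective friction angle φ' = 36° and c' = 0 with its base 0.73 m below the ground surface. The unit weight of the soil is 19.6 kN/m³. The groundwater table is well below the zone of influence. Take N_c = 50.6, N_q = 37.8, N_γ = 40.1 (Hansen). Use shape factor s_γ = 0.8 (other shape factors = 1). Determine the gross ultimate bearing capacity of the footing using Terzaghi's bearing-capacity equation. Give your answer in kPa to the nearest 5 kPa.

Effective surcharge at the founding depth q = γ·D_f = 19.6 × 0.73 = 14.308 kPa.
q_ult = q·N_q + 0.5·γ·B·N_γ·s_γ
     = 14.308 × 37.8 + 0.5 × 19.6 × 2.7 × 40.1 × 0.8
     = 540.84 + 848.84 = 1389.7 kPa.

q_ult ≈ 1390 kPa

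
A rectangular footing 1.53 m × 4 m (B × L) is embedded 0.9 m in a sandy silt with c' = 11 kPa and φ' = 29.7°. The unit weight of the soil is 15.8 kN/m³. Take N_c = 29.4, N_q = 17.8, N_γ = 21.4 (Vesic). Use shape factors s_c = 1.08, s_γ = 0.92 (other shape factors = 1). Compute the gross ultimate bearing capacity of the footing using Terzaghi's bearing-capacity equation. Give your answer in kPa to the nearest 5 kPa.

Effective surcharge at the founding depth q = γ·D_f = 15.8 × 0.9 = 14.22 kPa.
q_ult = c·N_c·s_c + q·N_q + 0.5·γ·B·N_γ·s_γ
     = 11 × 29.4 × 1.08 + 14.22 × 17.8 + 0.5 × 15.8 × 1.53 × 21.4 × 0.92
     = 349.27 + 253.12 + 237.97 = 840.36 kPa.

q_ult ≈ 840 kPa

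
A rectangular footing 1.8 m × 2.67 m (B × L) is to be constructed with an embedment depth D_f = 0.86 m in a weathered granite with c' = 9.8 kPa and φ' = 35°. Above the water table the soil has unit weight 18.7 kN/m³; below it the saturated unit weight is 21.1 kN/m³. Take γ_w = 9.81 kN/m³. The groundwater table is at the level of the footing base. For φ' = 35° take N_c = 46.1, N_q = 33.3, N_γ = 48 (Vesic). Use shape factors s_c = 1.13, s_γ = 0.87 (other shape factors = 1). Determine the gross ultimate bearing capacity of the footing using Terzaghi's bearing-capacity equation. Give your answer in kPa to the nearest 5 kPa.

q_ult ≈ 1470 kPa

q = γ·D_f = 18.7 × 0.86 = 16.082 kPa.
For the ½γBN_γ term take γ' = 21.1 − 9.81 = 11.29 kN/m³ (soil below base is submerged).
c·N_c·s_c = 9.8 × 46.1 × 1.13 = 510.51 kPa
q·N_q = 16.082 × 33.3 = 535.53 kPa
0.5·γ·B·N_γ·s_γ = 0.5 × 11.29 × 1.8 × 48 × 0.87 = 424.32 kPa
q_ult = 510.51 + 535.53 + 424.32 = 1470.4 kPa.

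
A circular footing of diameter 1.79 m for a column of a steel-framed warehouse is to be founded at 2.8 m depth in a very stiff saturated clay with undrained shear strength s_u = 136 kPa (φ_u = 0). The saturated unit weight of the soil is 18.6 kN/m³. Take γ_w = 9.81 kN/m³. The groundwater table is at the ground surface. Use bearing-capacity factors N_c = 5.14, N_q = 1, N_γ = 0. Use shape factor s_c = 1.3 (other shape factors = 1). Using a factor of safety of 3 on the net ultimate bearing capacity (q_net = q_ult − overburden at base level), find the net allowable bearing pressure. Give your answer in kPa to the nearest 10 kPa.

Water table at ground surface, so effective unit weight γ' = 18.6 − 9.81 = 8.79 kN/m³ is used throughout; overburden q = 8.79 × 2.8 = 24.612 kPa.
Cohesion term c·N_c·s_c = 136 × 5.14 × 1.3 = 908.75 kPa; surcharge term q·N_q = 24.612 × 1 = 24.612 kPa.
q_ult = 908.75 + 24.612 = 933.36 kPa.
q_net = 933.36 − 24.612 = 908.75 kPa.
q_all(net) = 908.75 / 3 = 302.92 kPa.

q_all(net) ≈ 300 kPa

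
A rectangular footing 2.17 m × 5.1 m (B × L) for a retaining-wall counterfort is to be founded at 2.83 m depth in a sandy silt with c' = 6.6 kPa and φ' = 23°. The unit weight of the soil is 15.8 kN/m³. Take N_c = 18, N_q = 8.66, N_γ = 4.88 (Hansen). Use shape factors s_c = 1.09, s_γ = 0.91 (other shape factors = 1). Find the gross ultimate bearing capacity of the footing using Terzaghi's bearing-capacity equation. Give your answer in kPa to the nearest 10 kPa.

q_ult ≈ 590 kPa

Effective surcharge at the founding depth q = γ·D_f = 15.8 × 2.83 = 44.714 kPa.
q_ult = c·N_c·s_c + q·N_q + 0.5·γ·B·N_γ·s_γ
     = 6.6 × 18 × 1.09 + 44.714 × 8.66 + 0.5 × 15.8 × 2.17 × 4.88 × 0.91
     = 129.49 + 387.22 + 76.129 = 592.84 kPa.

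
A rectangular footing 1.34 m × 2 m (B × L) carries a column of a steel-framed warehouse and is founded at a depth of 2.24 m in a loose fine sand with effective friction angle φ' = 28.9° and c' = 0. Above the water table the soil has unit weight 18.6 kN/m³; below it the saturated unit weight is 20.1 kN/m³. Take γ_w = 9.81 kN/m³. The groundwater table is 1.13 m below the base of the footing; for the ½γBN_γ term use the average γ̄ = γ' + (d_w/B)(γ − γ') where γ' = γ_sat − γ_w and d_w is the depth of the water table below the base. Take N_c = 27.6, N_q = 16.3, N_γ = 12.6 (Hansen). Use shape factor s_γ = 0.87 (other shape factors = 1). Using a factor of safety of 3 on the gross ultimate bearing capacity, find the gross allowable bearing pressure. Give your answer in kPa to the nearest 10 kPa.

q = γ·D_f = 18.6 × 2.24 = 41.664 kPa.
γ' = 10.29 kN/m³; averaging over the depth B below the base, γ̄ = γ' + (d_w/B)(γ − γ') = 17.298 kN/m³.
q·N_q = 41.664 × 16.3 = 679.12 kPa
0.5·γ·B·N_γ·s_γ = 0.5 × 17.298 × 1.34 × 12.6 × 0.87 = 127.04 kPa
q_ult = 679.12 + 127.04 = 806.17 kPa.
q_all = 806.17 / 3 = 268.72 kPa.

q_all ≈ 270 kPa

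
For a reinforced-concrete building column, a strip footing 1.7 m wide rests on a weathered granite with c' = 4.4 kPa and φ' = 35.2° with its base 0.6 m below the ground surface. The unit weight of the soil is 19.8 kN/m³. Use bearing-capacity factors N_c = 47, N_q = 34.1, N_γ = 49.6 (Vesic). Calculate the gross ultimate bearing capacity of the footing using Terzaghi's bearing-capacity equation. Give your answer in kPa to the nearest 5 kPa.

Effective surcharge at the founding depth q = γ·D_f = 19.8 × 0.6 = 11.88 kPa.
q_ult = c·N_c + q·N_q + 0.5·γ·B·N_γ
     = 4.4 × 47 + 11.88 × 34.1 + 0.5 × 19.8 × 1.7 × 49.6
     = 206.8 + 405.11 + 834.77 = 1446.7 kPa.

q_ult ≈ 1445 kPa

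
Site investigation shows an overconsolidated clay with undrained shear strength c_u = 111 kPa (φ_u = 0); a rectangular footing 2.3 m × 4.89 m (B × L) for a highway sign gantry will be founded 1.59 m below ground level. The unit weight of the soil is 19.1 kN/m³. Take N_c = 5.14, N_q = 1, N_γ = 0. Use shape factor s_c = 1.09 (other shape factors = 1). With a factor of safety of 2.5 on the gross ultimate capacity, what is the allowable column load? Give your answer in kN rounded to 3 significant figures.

P_all ≈ 2930 kN

Overburden at base level: q = 19.1 × 1.59 = 30.369 kPa.
Cohesion term c·N_c·s_c = 111 × 5.14 × 1.09 = 621.89 kPa; surcharge term q·N_q = 30.369 × 1 = 30.369 kPa.
q_ult = 621.89 + 30.369 = 652.26 kPa.
Gross allowable pressure q_all = 652.26 / 2.5 = 260.9 kPa.
Footing area = 11.247 m², so allowable column load = 260.9 × 11.247 = 2934.4 kN.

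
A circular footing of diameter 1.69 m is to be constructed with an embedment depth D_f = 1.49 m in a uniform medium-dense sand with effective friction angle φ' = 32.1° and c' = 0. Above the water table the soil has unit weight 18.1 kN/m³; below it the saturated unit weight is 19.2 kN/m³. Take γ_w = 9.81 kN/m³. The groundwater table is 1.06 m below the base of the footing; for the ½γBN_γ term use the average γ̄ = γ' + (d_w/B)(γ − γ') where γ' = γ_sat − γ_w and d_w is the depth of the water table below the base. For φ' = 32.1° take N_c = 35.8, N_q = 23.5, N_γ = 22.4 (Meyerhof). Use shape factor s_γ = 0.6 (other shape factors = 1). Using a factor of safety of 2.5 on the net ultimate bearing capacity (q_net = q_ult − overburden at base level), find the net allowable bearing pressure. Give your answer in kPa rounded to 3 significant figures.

Overburden at base level: q = 18.1 × 1.49 = 26.969 kPa.
The water table is 1.06 m below the base (< B = 1.69 m), so the ½γBN_γ term uses γ̄ = γ' + (d_w/B)(γ − γ') = 9.39 + (1.06/1.69)(18.1 − 9.39) = 14.853 kN/m³.
Surcharge term q·N_q = 26.969 × 23.5 = 633.77 kPa; self-weight term 0.5·γ·B·N_γ·s_γ = 0.5 × 14.853 × 1.69 × 22.4 × 0.6 = 168.68 kPa.
q_ult = 633.77 + 168.68 = 802.45 kPa.
q_net = 802.45 − 26.969 = 775.49 kPa.
q_all(net) = 775.49 / 2.5 = 310.19 kPa.

q_all(net) ≈ 310 kPa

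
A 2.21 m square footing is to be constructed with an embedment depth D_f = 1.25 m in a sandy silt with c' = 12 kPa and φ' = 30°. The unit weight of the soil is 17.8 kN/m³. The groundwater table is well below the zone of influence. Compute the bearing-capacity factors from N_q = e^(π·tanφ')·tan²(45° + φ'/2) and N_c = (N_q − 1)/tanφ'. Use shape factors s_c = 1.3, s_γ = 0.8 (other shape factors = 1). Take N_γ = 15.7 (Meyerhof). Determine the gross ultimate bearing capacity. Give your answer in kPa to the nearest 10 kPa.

tan30° = 0.5774, so N_q = e^(π×0.5774)·tan²(60°) = 6.134 × 3.0 = 18.4.
N_c = (18.4 − 1)/tan30° = 30.14.
q = γ·D_f = 17.8 × 1.25 = 22.25 kPa.
c·N_c·s_c = 12 × 30.14 × 1.3 = 470.18 kPa
q·N_q = 22.25 × 18.401 = 409.42 kPa
0.5·γ·B·N_γ·s_γ = 0.5 × 17.8 × 2.21 × 15.7 × 0.8 = 247.04 kPa
q_ult = 470.18 + 409.42 + 247.04 = 1126.6 kPa.

q_ult ≈ 1130 kPa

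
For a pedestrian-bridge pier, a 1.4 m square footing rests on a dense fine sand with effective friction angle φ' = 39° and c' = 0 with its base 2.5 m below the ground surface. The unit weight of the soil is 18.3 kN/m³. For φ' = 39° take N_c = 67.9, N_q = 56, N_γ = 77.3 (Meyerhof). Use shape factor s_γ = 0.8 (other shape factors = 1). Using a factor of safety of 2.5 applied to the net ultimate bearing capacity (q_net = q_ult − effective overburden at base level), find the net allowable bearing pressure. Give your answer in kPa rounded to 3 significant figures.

q_all(net) ≈ 1320 kPa

q = γ·D_f = 18.3 × 2.5 = 45.75 kPa.
q·N_q = 45.75 × 56 = 2562 kPa
0.5·γ·B·N_γ·s_γ = 0.5 × 18.3 × 1.4 × 77.3 × 0.8 = 792.17 kPa
q_ult = 2562 + 792.17 = 3354.2 kPa.
Net ultimate: q_net = 3354.2 − 45.75 = 3308.4 kPa.
q_all(net) = 3308.4 / 2.5 = 1323.4 kPa.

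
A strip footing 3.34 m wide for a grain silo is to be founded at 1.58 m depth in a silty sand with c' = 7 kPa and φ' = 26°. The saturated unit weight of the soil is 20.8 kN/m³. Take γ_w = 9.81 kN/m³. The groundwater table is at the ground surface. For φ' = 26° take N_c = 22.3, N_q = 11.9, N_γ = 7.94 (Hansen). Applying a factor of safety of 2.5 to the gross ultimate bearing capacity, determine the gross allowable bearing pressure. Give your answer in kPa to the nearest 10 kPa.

γ' = 20.8 − 9.81 = 10.99 kN/m³ (submerged throughout). q = 10.99 × 1.58 = 17.364 kPa; the same γ' applies in the ½γBN_γ term.
c·N_c = 7 × 22.3 = 156.1 kPa
q·N_q = 17.364 × 11.9 = 206.63 kPa
0.5·γ·B·N_γ = 0.5 × 10.99 × 3.34 × 7.94 = 145.73 kPa
q_ult = 156.1 + 206.63 + 145.73 = 508.46 kPa.
q_all = q_ult / FS = 508.46 / 2.5 = 203.38 kPa.

q_all ≈ 200 kPa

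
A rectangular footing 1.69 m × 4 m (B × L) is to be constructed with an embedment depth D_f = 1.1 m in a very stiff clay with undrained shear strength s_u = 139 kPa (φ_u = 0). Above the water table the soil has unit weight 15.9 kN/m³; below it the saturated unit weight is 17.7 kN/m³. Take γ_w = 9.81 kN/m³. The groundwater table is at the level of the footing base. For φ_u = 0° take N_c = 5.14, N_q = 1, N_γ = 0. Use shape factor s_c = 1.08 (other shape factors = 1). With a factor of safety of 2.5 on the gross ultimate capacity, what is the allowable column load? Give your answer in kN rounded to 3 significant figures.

q = γ·D_f = 15.9 × 1.1 = 17.49 kPa.
c·N_c·s_c = 139 × 5.14 × 1.08 = 771.62 kPa
q·N_q = 17.49 × 1 = 17.49 kPa
q_ult = 771.62 + 17.49 = 789.11 kPa.
Gross allowable pressure q_all = 789.11 / 2.5 = 315.64 kPa.
Footing area = 6.76 m², so allowable column load = 315.64 × 6.76 = 2133.7 kN.

P_all ≈ 2130 kN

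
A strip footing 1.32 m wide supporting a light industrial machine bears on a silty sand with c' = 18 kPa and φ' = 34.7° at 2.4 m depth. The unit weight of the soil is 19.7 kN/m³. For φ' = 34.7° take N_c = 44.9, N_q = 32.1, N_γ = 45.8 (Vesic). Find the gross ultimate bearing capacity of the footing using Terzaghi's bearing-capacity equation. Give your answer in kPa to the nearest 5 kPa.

q_ult ≈ 2920 kPa

q = γ·D_f = 19.7 × 2.4 = 47.28 kPa.
c·N_c = 18 × 44.9 = 808.2 kPa
q·N_q = 47.28 × 32.1 = 1517.7 kPa
0.5·γ·B·N_γ = 0.5 × 19.7 × 1.32 × 45.8 = 595.49 kPa
q_ult = 808.2 + 1517.7 + 595.49 = 2921.4 kPa.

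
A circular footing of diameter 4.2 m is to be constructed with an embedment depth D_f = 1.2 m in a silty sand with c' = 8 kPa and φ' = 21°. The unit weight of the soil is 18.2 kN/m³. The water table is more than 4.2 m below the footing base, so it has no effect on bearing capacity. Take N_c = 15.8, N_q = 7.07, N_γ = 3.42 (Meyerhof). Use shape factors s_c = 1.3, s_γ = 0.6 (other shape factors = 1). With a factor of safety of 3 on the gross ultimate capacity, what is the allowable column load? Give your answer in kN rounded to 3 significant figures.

q = γ·D_f = 18.2 × 1.2 = 21.84 kPa.
c·N_c·s_c = 8 × 15.8 × 1.3 = 164.32 kPa
q·N_q = 21.84 × 7.07 = 154.41 kPa
0.5·γ·B·N_γ·s_γ = 0.5 × 18.2 × 4.2 × 3.42 × 0.6 = 78.427 kPa
q_ult = 164.32 + 154.41 + 78.427 = 397.16 kPa.
Gross allowable pressure q_all = 397.16 / 3 = 132.39 kPa.
Footing area = 13.8544 m², so allowable column load = 132.39 × 13.8544 = 1834.1 kN.

P_all ≈ 1830 kN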